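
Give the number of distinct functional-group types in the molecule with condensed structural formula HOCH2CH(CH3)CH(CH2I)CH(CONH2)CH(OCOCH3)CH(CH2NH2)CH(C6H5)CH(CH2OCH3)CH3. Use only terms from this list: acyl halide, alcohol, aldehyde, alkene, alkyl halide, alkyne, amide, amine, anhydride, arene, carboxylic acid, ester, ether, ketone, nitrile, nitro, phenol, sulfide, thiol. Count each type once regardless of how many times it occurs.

7

Reading the structure from left to right:
  HOCH2: HO– on an sp³ carbon → alcohol.
  CH(CH2I): pendant –CH2X: halogen on sp³ carbon → alkyl halide.
  CH(CONH2): pendant –CONH2: carbonyl C bonded to C and N → amide.
  CH(OCOCH3): pendant –OC(=O)CH3: an acyloxy group → ester.
  CH(CH2NH2): pendant –CH2NH2: N on sp³ C, no adjacent C=O → amine.
  CH(C6H5): pendant –C6H5: benzene ring → arene.
  CH(CH2OCH3): pendant –CH2OCH3: C–O–C linkage → ether.
Distinct types present: alcohol, alkyl halide, amide, amine, arene, ester, ether.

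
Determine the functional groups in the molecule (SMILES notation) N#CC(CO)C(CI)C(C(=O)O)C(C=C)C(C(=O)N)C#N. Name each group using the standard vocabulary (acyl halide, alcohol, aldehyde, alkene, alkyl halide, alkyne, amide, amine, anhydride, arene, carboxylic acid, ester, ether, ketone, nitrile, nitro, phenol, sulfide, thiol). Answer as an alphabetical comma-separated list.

alcohol, alkene, alkyl halide, amide, carboxylic acid, nitrile

N≡C–: carbon triple-bonded to nitrogen → nitrile.
pendant –CH2OH on an sp³ backbone C → alcohol.
pendant –CH2X: halogen on sp³ carbon → alkyl halide.
pendant –COOH: carbonyl C bonded to C and –OH → carboxylic acid.
pendant –CH=CH2: C=C double bond → alkene.
pendant –CONH2: carbonyl C bonded to C and N → amide.
–C≡N: carbon triple-bonded to nitrogen → nitrile.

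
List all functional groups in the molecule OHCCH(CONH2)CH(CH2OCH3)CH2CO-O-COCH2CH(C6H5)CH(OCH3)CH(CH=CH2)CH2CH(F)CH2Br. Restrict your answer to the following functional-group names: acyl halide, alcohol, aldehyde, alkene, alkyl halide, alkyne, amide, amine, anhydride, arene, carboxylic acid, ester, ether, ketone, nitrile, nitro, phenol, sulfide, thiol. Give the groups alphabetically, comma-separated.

Working along the chain:
  OHC: terminal –CHO: carbonyl C bonded to H and C → aldehyde.
  CH(CONH2): pendant –CONH2: carbonyl C bonded to C and N → amide.
  CH(CH2OCH3): pendant –CH2OCH3: C–O–C linkage → ether.
  CH2CO-O-COCH2: two acyl groups sharing one oxygen, –C(=O)–O–C(=O)– → anhydride.
  CH(C6H5): pendant –C6H5: benzene ring → arene.
  CH(OCH3): pendant –OCH3: C–O–C with sp³ C, no adjacent C=O → ether.
  CH(CH=CH2): pendant –CH=CH2: C=C double bond → alkene.
  CH(F): halogen on an sp³ carbon → alkyl halide.
  CH2Br: halogen on an sp³ carbon → alkyl halide.

aldehyde, alkene, alkyl halide, amide, anhydride, arene, ether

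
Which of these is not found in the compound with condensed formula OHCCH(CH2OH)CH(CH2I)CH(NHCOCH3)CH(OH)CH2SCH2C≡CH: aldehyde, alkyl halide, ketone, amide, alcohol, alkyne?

amide: present (CH(NHCOCH3) — pendant –NHC(=O)CH3: N bonded to a carbonyl → amide (not amine)).
alkyne: present (C≡CH — C≡C triple bond → alkyne).
aldehyde: present (OHC — terminal –CHO: carbonyl C bonded to H and C → aldehyde).
alkyl halide: present (CH(CH2I) — pendant –CH2X: halogen on sp³ carbon → alkyl halide).
alcohol: present (CH(CH2OH) — pendant –CH2OH on an sp³ backbone C → alcohol).
ketone: absent. In CH(NHCOCH3), the C=O is bonded to nitrogen, which defines an amide, not a ketone. In OHC, the carbonyl carbon carries an H, so it is an aldehyde, not a ketone.

ketone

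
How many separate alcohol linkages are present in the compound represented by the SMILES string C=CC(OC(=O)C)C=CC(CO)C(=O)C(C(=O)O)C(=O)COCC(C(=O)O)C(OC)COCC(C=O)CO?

Taking each segment in turn:
  CH2=CH: C=C double bond → alkene.
  CH(OCOCH3): pendant –OC(=O)CH3: an acyloxy group → ester.
  CH=CH: C=C double bond → alkene.
  CH(CH2OH): pendant –CH2OH on an sp³ backbone C → alcohol.
  CO: –C(=O)– with carbon on both sides → ketone.
  CH(COOH): pendant –COOH: carbonyl C bonded to C and –OH → carboxylic acid.
  CO: –C(=O)– with carbon on both sides → ketone.
  CH2OCH2: C–O–C with sp³ carbons on both sides and no adjacent C=O → ether.
  CH(COOH): pendant –COOH: carbonyl C bonded to C and –OH → carboxylic acid.
  CH(OCH3): pendant –OCH3: C–O–C with sp³ C, no adjacent C=O → ether.
  CH2OCH2: C–O–C with sp³ carbons on both sides and no adjacent C=O → ether.
  CH(CHO): pendant –CHO: carbonyl C bonded to C and H → aldehyde.
  CH2OH: –OH on an sp³ carbon → alcohol.
Alcohol appears at: CH(CH2OH), CH2OH → 2.

2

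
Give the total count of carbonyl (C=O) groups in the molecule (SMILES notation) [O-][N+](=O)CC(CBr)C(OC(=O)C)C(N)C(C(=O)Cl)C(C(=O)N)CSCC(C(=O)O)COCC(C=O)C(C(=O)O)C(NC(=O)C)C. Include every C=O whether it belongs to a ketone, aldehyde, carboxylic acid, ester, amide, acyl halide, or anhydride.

7

CH(OCOCH3): ester, 1 C=O (running total 1).
CH(COCl): acyl halide, 1 C=O (running total 2).
CH(CONH2): amide, 1 C=O (running total 3).
CH(COOH): carboxylic acid, 1 C=O (running total 4).
CH(CHO): aldehyde, 1 C=O (running total 5).
CH(COOH): carboxylic acid, 1 C=O (running total 6).
CH(NHCOCH3): amide, 1 C=O (running total 7).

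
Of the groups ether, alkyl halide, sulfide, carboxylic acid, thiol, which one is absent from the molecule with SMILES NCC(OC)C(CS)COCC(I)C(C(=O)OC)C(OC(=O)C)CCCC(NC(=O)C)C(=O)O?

carboxylic acid: present (COOH — –COOH: carbonyl C bonded to –OH and C → carboxylic acid (the –OH is not a separate alcohol)).
thiol: present (CH(CH2SH) — pendant –CH2SH → thiol).
alkyl halide: present (CH(I) — halogen on an sp³ carbon → alkyl halide).
ether: present (CH(OCH3) — pendant –OCH3: C–O–C with sp³ C, no adjacent C=O → ether).
sulfide: no segment matches this pattern.

sulfide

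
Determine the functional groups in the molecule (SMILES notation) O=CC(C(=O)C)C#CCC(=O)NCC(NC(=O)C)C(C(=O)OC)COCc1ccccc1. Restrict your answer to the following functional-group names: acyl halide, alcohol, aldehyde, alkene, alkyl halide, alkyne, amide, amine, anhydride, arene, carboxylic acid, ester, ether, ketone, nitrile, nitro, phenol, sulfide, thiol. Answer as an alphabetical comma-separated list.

Taking each segment in turn:
  OHC: terminal –CHO: carbonyl C bonded to H and C → aldehyde.
  CH(COCH3): pendant –COCH3: carbonyl C bonded to two carbons → ketone.
  C≡C: C≡C triple bond → alkyne.
  CH2CONHCH2: –C(=O)–N– linkage → amide (the N is not an amine).
  CH(NHCOCH3): pendant –NHC(=O)CH3: N bonded to a carbonyl → amide (not amine).
  CH(COOCH3): pendant –COOCH3: carbonyl C bonded to C and –OCH3 → ester.
  CH2OCH2: C–O–C with sp³ carbons on both sides and no adjacent C=O → ether.
  C6H5: –C6H5 phenyl ring → arene.

aldehyde, alkyne, amide, arene, ester, ether, ketone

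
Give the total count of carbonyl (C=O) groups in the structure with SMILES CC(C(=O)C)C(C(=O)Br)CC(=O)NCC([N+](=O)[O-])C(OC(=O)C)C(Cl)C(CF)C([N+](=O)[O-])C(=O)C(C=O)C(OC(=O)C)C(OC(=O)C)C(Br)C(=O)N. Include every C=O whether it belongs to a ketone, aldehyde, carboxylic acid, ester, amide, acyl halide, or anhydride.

9

CH(COCH3): ketone, 1 C=O (running total 1).
CH(COBr): acyl halide, 1 C=O (running total 2).
CH2CONHCH2: amide, 1 C=O (running total 3).
CH(OCOCH3): ester, 1 C=O (running total 4).
CO: ketone, 1 C=O (running total 5).
CH(CHO): aldehyde, 1 C=O (running total 6).
CH(OCOCH3): ester, 1 C=O (running total 7).
CH(OCOCH3): ester, 1 C=O (running total 8).
CONH2: amide, 1 C=O (running total 9).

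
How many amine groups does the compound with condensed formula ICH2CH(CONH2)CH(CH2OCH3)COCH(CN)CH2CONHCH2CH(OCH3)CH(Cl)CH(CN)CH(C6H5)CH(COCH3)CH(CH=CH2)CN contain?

halogen on an sp³ carbon → alkyl halide.
pendant –CONH2: carbonyl C bonded to C and N → amide.
pendant –CH2OCH3: C–O–C linkage → ether.
–C(=O)– with carbon on both sides → ketone.
pendant –C≡N: nitrile.
–C(=O)–N– linkage → amide (the N is not an amine).
pendant –OCH3: C–O–C with sp³ C, no adjacent C=O → ether.
halogen on an sp³ carbon → alkyl halide.
pendant –C≡N: nitrile.
pendant –C6H5: benzene ring → arene.
pendant –COCH3: carbonyl C bonded to two carbons → ketone.
pendant –CH=CH2: C=C double bond → alkene.
–C≡N: carbon triple-bonded to nitrogen → nitrile.
No segment is a amine: CH(CONH2) is amide, not amine; CH(CN) is nitrile, not amine; CH2CONHCH2 is amide, not amine. → 0.

0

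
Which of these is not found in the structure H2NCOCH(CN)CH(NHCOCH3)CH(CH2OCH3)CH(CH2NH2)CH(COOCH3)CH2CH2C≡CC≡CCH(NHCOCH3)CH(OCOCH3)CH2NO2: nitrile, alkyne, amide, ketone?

ketone

nitrile: present (CH(CN) — pendant –C≡N: nitrile).
amide: present (H2NCO — –C(=O)NH2: carbonyl C bonded to C and to N → amide (the N is not a separate amine)).
alkyne: present (C≡C — C≡C triple bond → alkyne).
ketone: absent. In each of CH(COOCH3) and CH(OCOCH3), the C=O is bonded to an –O–C group, which defines an ester, not a ketone. In each of H2NCO and CH(NHCOCH3), the C=O is bonded to nitrogen, which defines an amide, not a ketone.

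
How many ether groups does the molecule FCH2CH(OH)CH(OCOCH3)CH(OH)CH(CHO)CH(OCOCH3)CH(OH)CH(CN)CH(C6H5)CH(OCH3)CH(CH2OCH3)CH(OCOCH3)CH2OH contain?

2

halogen on an sp³ carbon → alkyl halide.
–OH on an sp³ carbon → alcohol (secondary).
pendant –OC(=O)CH3: an acyloxy group → ester.
–OH on an sp³ carbon → alcohol (secondary).
pendant –CHO: carbonyl C bonded to C and H → aldehyde.
pendant –OC(=O)CH3: an acyloxy group → ester.
–OH on an sp³ carbon → alcohol (secondary).
pendant –C≡N: nitrile.
pendant –C6H5: benzene ring → arene.
pendant –OCH3: C–O–C with sp³ C, no adjacent C=O → ether.
pendant –CH2OCH3: C–O–C linkage → ether.
pendant –OC(=O)CH3: an acyloxy group → ester.
–OH on an sp³ carbon → alcohol.
Ether appears at: CH(OCH3), CH(CH2OCH3) → 2.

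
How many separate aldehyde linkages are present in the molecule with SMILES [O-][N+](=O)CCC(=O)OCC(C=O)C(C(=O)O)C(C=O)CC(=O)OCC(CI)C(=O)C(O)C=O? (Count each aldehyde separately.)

Working along the chain:
  O2NCH2: –NO2 on carbon → nitro group.
  CH2COOCH2: –C(=O)–O–C with C on the carbonyl side → ester.
  CH(CHO): pendant –CHO: carbonyl C bonded to C and H → aldehyde.
  CH(COOH): pendant –COOH: carbonyl C bonded to C and –OH → carboxylic acid.
  CH(CHO): pendant –CHO: carbonyl C bonded to C and H → aldehyde.
  CH2COOCH2: –C(=O)–O–C with C on the carbonyl side → ester.
  CH(CH2I): pendant –CH2X: halogen on sp³ carbon → alkyl halide.
  CO: –C(=O)– with carbon on both sides → ketone.
  CH(OH): –OH on an sp³ carbon → alcohol (secondary).
  CHO: terminal –CHO: carbonyl C bonded to H and C → aldehyde.
Aldehyde appears at: CH(CHO), CH(CHO), CHO → 3.

3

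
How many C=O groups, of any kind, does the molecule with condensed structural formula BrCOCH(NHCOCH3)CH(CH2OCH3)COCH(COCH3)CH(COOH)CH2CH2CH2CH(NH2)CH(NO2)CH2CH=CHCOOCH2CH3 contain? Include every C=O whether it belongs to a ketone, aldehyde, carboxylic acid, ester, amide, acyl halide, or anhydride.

BrCO: acyl halide, 1 C=O (running total 1).
CH(NHCOCH3): amide, 1 C=O (running total 2).
CO: ketone, 1 C=O (running total 3).
CH(COCH3): ketone, 1 C=O (running total 4).
CH(COOH): carboxylic acid, 1 C=O (running total 5).
COOCH2CH3: ester, 1 C=O (running total 6).

6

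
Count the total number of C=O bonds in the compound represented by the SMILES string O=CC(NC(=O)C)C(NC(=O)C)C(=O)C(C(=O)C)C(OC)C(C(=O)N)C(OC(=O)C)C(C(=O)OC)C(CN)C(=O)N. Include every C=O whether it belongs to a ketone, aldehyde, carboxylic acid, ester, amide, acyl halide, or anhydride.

9

OHC: aldehyde, 1 C=O (running total 1).
CH(NHCOCH3): amide, 1 C=O (running total 2).
CH(NHCOCH3): amide, 1 C=O (running total 3).
CO: ketone, 1 C=O (running total 4).
CH(COCH3): ketone, 1 C=O (running total 5).
CH(CONH2): amide, 1 C=O (running total 6).
CH(OCOCH3): ester, 1 C=O (running total 7).
CH(COOCH3): ester, 1 C=O (running total 8).
CONH2: amide, 1 C=O (running total 9).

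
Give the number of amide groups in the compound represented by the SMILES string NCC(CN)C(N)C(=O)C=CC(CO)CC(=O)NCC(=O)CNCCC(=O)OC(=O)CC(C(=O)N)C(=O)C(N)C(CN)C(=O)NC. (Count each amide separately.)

Working along the chain:
  H2NCH2: –NH2 on an sp³ carbon with no adjacent C=O → amine.
  CH(CH2NH2): pendant –CH2NH2: N on sp³ C, no adjacent C=O → amine.
  CH(NH2): –NH2 on an sp³ carbon with no adjacent C=O → amine.
  CO: –C(=O)– with carbon on both sides → ketone.
  CH=CH: C=C double bond → alkene.
  CH(CH2OH): pendant –CH2OH on an sp³ backbone C → alcohol.
  CH2CONHCH2: –C(=O)–N– linkage → amide (the N is not an amine).
  CO: –C(=O)– with carbon on both sides → ketone.
  CH2NHCH2: C–N–C with sp³ carbons and no adjacent C=O → amine (secondary).
  CH2CO-O-COCH2: two acyl groups sharing one oxygen, –C(=O)–O–C(=O)– → anhydride.
  CH(CONH2): pendant –CONH2: carbonyl C bonded to C and N → amide.
  CO: –C(=O)– with carbon on both sides → ketone.
  CH(NH2): –NH2 on an sp³ carbon with no adjacent C=O → amine.
  CH(CH2NH2): pendant –CH2NH2: N on sp³ C, no adjacent C=O → amine.
  CONHCH3: –C(=O)NHCH3: carbonyl C bonded to C and to N → amide (the N is not an amine).
Amide appears at: CH2CONHCH2, CH(CONH2), CONHCH3 → 3.

3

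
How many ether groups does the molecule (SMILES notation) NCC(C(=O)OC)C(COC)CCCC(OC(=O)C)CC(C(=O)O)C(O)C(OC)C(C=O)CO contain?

2

Reading the structure from left to right:
  H2NCH2: –NH2 on an sp³ carbon with no adjacent C=O → amine.
  CH(COOCH3): pendant –COOCH3: carbonyl C bonded to C and –OCH3 → ester.
  CH(CH2OCH3): pendant –CH2OCH3: C–O–C linkage → ether.
  CH(OCOCH3): pendant –OC(=O)CH3: an acyloxy group → ester.
  CH(COOH): pendant –COOH: carbonyl C bonded to C and –OH → carboxylic acid.
  CH(OH): –OH on an sp³ carbon → alcohol (secondary).
  CH(OCH3): pendant –OCH3: C–O–C with sp³ C, no adjacent C=O → ether.
  CH(CHO): pendant –CHO: carbonyl C bonded to C and H → aldehyde.
  CH2OH: –OH on an sp³ carbon → alcohol.
Ether appears at: CH(CH2OCH3), CH(OCH3) → 2.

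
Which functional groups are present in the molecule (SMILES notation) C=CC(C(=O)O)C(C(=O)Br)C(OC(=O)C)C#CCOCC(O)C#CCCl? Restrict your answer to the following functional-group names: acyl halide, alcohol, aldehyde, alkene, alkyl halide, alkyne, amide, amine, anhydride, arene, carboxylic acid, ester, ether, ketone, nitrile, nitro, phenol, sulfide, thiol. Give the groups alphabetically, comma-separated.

acyl halide, alcohol, alkene, alkyl halide, alkyne, carboxylic acid, ester, ether

Working along the chain:
  CH2=CH: C=C double bond → alkene.
  CH(COOH): pendant –COOH: carbonyl C bonded to C and –OH → carboxylic acid.
  CH(COBr): pendant –C(=O)X: carbonyl C bonded to C and halogen → acyl halide.
  CH(OCOCH3): pendant –OC(=O)CH3: an acyloxy group → ester.
  C≡C: C≡C triple bond → alkyne.
  CH2OCH2: C–O–C with sp³ carbons on both sides and no adjacent C=O → ether.
  CH(OH): –OH on an sp³ carbon → alcohol (secondary).
  C≡C: C≡C triple bond → alkyne.
  CH2Cl: halogen on an sp³ carbon → alkyl halide.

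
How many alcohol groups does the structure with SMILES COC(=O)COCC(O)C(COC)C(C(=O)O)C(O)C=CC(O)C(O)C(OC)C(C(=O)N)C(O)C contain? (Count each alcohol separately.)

5

CH3O–C(=O)–: carbonyl C bonded to C and to –OCH3 → ester (not ketone + ether).
C–O–C with sp³ carbons on both sides and no adjacent C=O → ether.
–OH on an sp³ carbon → alcohol (secondary).
pendant –CH2OCH3: C–O–C linkage → ether.
pendant –COOH: carbonyl C bonded to C and –OH → carboxylic acid.
–OH on an sp³ carbon → alcohol (secondary).
C=C double bond → alkene.
–OH on an sp³ carbon → alcohol (secondary).
–OH on an sp³ carbon → alcohol (secondary).
pendant –OCH3: C–O–C with sp³ C, no adjacent C=O → ether.
pendant –CONH2: carbonyl C bonded to C and N → amide.
–OH on an sp³ carbon → alcohol (secondary).
Alcohol appears at: CH(OH), CH(OH), CH(OH), CH(OH), CH(OH) → 5.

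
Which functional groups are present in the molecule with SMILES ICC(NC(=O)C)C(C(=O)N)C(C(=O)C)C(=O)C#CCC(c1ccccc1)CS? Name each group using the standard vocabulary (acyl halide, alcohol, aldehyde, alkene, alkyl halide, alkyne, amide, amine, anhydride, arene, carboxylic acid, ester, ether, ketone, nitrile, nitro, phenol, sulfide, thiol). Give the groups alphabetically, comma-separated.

alkyl halide, alkyne, amide, arene, ketone, thiol

Taking each segment in turn:
  ICH2: halogen on an sp³ carbon → alkyl halide.
  CH(NHCOCH3): pendant –NHC(=O)CH3: N bonded to a carbonyl → amide (not amine).
  CH(CONH2): pendant –CONH2: carbonyl C bonded to C and N → amide.
  CH(COCH3): pendant –COCH3: carbonyl C bonded to two carbons → ketone.
  CO: –C(=O)– with carbon on both sides → ketone.
  C≡C: C≡C triple bond → alkyne.
  CH(C6H5): pendant –C6H5: benzene ring → arene.
  CH2SH: –SH on an sp³ carbon → thiol.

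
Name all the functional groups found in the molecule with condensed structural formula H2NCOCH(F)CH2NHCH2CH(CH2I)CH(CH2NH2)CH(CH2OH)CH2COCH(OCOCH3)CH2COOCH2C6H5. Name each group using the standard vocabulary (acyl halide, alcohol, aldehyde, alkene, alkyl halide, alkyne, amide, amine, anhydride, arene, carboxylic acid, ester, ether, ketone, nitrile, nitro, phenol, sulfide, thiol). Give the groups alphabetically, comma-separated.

Working along the chain:
  H2NCO: –C(=O)NH2: carbonyl C bonded to C and to N → amide (the N is not a separate amine).
  CH(F): halogen on an sp³ carbon → alkyl halide.
  CH2NHCH2: C–N–C with sp³ carbons and no adjacent C=O → amine (secondary).
  CH(CH2I): pendant –CH2X: halogen on sp³ carbon → alkyl halide.
  CH(CH2NH2): pendant –CH2NH2: N on sp³ C, no adjacent C=O → amine.
  CH(CH2OH): pendant –CH2OH on an sp³ backbone C → alcohol.
  CO: –C(=O)– with carbon on both sides → ketone.
  CH(OCOCH3): pendant –OC(=O)CH3: an acyloxy group → ester.
  CH2COOCH2: –C(=O)–O–C with C on the carbonyl side → ester.
  C6H5: –C6H5 phenyl ring → arene.

alcohol, alkyl halide, amide, amine, arene, ester, ketone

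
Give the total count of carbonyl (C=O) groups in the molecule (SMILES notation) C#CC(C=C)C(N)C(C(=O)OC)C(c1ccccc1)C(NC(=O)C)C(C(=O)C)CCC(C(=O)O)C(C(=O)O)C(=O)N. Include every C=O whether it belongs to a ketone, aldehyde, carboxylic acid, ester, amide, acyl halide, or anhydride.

CH(COOCH3): ester, 1 C=O (running total 1).
CH(NHCOCH3): amide, 1 C=O (running total 2).
CH(COCH3): ketone, 1 C=O (running total 3).
CH(COOH): carboxylic acid, 1 C=O (running total 4).
CH(COOH): carboxylic acid, 1 C=O (running total 5).
CONH2: amide, 1 C=O (running total 6).

6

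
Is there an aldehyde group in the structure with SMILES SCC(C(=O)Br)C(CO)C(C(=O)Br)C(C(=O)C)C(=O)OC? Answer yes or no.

Reading the structure from left to right:
  HSCH2: –SH on an sp³ carbon → thiol.
  CH(COBr): pendant –C(=O)X: carbonyl C bonded to C and halogen → acyl halide.
  CH(CH2OH): pendant –CH2OH on an sp³ backbone C → alcohol.
  CH(COBr): pendant –C(=O)X: carbonyl C bonded to C and halogen → acyl halide.
  CH(COCH3): pendant –COCH3: carbonyl C bonded to two carbons → ketone.
  COOCH3: –C(=O)OCH3: carbonyl C bonded to C and to –OCH3 → ester (not ketone + ether).
In CH(COCH3), the carbonyl carbon is bonded to two carbons, so it is a ketone, not an aldehyde.
The groups actually present are: acyl halide, alcohol, ester, ketone, thiol.

no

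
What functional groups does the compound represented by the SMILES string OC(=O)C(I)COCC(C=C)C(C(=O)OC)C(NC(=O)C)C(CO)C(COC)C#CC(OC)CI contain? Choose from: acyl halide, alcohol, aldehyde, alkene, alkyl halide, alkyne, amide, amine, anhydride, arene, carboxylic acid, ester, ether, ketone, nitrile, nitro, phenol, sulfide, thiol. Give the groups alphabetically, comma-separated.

–COOH: carbonyl C bonded to –OH and C → carboxylic acid (the –OH is not a separate alcohol).
halogen on an sp³ carbon → alkyl halide.
C–O–C with sp³ carbons on both sides and no adjacent C=O → ether.
pendant –CH=CH2: C=C double bond → alkene.
pendant –COOCH3: carbonyl C bonded to C and –OCH3 → ester.
pendant –NHC(=O)CH3: N bonded to a carbonyl → amide (not amine).
pendant –CH2OH on an sp³ backbone C → alcohol.
pendant –CH2OCH3: C–O–C linkage → ether.
C≡C triple bond → alkyne.
pendant –OCH3: C–O–C with sp³ C, no adjacent C=O → ether.
halogen on an sp³ carbon → alkyl halide.

alcohol, alkene, alkyl halide, alkyne, amide, carboxylic acid, ester, ether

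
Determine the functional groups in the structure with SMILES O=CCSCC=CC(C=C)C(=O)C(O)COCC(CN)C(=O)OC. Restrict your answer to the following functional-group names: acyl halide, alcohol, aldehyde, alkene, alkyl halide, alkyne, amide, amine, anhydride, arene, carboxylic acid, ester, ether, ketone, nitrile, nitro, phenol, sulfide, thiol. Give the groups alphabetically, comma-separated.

alcohol, aldehyde, alkene, amine, ester, ether, ketone, sulfide

terminal –CHO: carbonyl C bonded to H and C → aldehyde.
C–S–C linkage → sulfide (thioether).
C=C double bond → alkene.
pendant –CH=CH2: C=C double bond → alkene.
–C(=O)– with carbon on both sides → ketone.
–OH on an sp³ carbon → alcohol (secondary).
C–O–C with sp³ carbons on both sides and no adjacent C=O → ether.
pendant –CH2NH2: N on sp³ C, no adjacent C=O → amine.
–C(=O)OCH3: carbonyl C bonded to C and to –OCH3 → ester (not ketone + ether).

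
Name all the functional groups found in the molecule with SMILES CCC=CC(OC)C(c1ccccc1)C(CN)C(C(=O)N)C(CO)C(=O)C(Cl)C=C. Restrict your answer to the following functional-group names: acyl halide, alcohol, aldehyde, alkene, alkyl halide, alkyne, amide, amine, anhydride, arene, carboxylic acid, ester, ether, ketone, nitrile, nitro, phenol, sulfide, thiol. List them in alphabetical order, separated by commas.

alcohol, alkene, alkyl halide, amide, amine, arene, ether, ketone

Taking each segment in turn:
  CH=CH: C=C double bond → alkene.
  CH(OCH3): pendant –OCH3: C–O–C with sp³ C, no adjacent C=O → ether.
  CH(C6H5): pendant –C6H5: benzene ring → arene.
  CH(CH2NH2): pendant –CH2NH2: N on sp³ C, no adjacent C=O → amine.
  CH(CONH2): pendant –CONH2: carbonyl C bonded to C and N → amide.
  CH(CH2OH): pendant –CH2OH on an sp³ backbone C → alcohol.
  CO: –C(=O)– with carbon on both sides → ketone.
  CH(Cl): halogen on an sp³ carbon → alkyl halide.
  CH=CH2: C=C double bond → alkene.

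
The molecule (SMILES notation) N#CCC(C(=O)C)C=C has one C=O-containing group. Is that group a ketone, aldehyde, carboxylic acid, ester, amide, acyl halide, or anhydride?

The carbonyl is in the CH(COCH3) segment: pendant –COCH3: carbonyl C bonded to two carbons → ketone.

ketone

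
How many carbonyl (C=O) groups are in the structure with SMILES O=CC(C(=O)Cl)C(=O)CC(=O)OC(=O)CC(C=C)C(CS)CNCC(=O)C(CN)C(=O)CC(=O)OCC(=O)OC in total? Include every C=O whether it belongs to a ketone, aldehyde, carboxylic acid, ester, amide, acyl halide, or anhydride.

9

OHC: aldehyde, 1 C=O (running total 1).
CH(COCl): acyl halide, 1 C=O (running total 2).
CO: ketone, 1 C=O (running total 3).
CH2CO-O-COCH2: anhydride, 2 C=O (running total 5).
CO: ketone, 1 C=O (running total 6).
CO: ketone, 1 C=O (running total 7).
CH2COOCH2: ester, 1 C=O (running total 8).
COOCH3: ester, 1 C=O (running total 9).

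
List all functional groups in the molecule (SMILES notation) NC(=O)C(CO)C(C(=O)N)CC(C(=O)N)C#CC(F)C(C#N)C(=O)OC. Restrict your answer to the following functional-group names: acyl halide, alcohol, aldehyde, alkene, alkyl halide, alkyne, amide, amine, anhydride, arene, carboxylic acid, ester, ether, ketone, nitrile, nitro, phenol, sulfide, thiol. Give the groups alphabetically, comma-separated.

alcohol, alkyl halide, alkyne, amide, ester, nitrile

Taking each segment in turn:
  H2NCO: –C(=O)NH2: carbonyl C bonded to C and to N → amide (the N is not a separate amine).
  CH(CH2OH): pendant –CH2OH on an sp³ backbone C → alcohol.
  CH(CONH2): pendant –CONH2: carbonyl C bonded to C and N → amide.
  CH(CONH2): pendant –CONH2: carbonyl C bonded to C and N → amide.
  C≡C: C≡C triple bond → alkyne.
  CH(F): halogen on an sp³ carbon → alkyl halide.
  CH(CN): pendant –C≡N: nitrile.
  COOCH3: –C(=O)OCH3: carbonyl C bonded to C and to –OCH3 → ester (not ketone + ether).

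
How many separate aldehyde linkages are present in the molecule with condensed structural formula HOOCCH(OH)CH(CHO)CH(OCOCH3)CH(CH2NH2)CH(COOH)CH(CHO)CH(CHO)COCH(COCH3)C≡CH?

–COOH: carbonyl C bonded to –OH and C → carboxylic acid (the –OH is not a separate alcohol).
–OH on an sp³ carbon → alcohol (secondary).
pendant –CHO: carbonyl C bonded to C and H → aldehyde.
pendant –OC(=O)CH3: an acyloxy group → ester.
pendant –CH2NH2: N on sp³ C, no adjacent C=O → amine.
pendant –COOH: carbonyl C bonded to C and –OH → carboxylic acid.
pendant –CHO: carbonyl C bonded to C and H → aldehyde.
pendant –CHO: carbonyl C bonded to C and H → aldehyde.
–C(=O)– with carbon on both sides → ketone.
pendant –COCH3: carbonyl C bonded to two carbons → ketone.
C≡C triple bond → alkyne.
Aldehyde appears at: CH(CHO), CH(CHO), CH(CHO) → 3.

3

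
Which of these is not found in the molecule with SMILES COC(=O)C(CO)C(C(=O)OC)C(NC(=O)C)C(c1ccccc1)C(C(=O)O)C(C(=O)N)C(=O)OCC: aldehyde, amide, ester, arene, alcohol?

aldehyde

amide: present (CH(NHCOCH3) — pendant –NHC(=O)CH3: N bonded to a carbonyl → amide (not amine)).
ester: present (CH3OOC — CH3O–C(=O)–: carbonyl C bonded to C and to –OCH3 → ester (not ketone + ether)).
arene: present (CH(C6H5) — pendant –C6H5: benzene ring → arene).
alcohol: present (CH(CH2OH) — pendant –CH2OH on an sp³ backbone C → alcohol).
aldehyde: absent. In CH(COOH), the carbonyl carbon bears –OH, not –H, so it is a carboxylic acid.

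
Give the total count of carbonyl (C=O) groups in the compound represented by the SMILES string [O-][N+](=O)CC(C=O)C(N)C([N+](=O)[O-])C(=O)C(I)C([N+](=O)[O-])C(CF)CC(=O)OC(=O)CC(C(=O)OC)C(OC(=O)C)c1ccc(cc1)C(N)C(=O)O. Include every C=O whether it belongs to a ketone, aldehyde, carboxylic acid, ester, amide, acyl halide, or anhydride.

7

CH(CHO): aldehyde, 1 C=O (running total 1).
CO: ketone, 1 C=O (running total 2).
CH2CO-O-COCH2: anhydride, 2 C=O (running total 4).
CH(COOCH3): ester, 1 C=O (running total 5).
CH(OCOCH3): ester, 1 C=O (running total 6).
COOH: carboxylic acid, 1 C=O (running total 7).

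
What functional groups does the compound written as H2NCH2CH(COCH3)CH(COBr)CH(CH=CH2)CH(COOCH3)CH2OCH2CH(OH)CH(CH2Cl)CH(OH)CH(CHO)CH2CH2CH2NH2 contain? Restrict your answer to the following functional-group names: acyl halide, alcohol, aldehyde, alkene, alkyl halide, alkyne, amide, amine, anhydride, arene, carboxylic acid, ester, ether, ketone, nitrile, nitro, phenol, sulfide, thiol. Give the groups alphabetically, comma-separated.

acyl halide, alcohol, aldehyde, alkene, alkyl halide, amine, ester, ether, ketone

–NH2 on an sp³ carbon with no adjacent C=O → amine.
pendant –COCH3: carbonyl C bonded to two carbons → ketone.
pendant –C(=O)X: carbonyl C bonded to C and halogen → acyl halide.
pendant –CH=CH2: C=C double bond → alkene.
pendant –COOCH3: carbonyl C bonded to C and –OCH3 → ester.
C–O–C with sp³ carbons on both sides and no adjacent C=O → ether.
–OH on an sp³ carbon → alcohol (secondary).
pendant –CH2X: halogen on sp³ carbon → alkyl halide.
–OH on an sp³ carbon → alcohol (secondary).
pendant –CHO: carbonyl C bonded to C and H → aldehyde.
–NH2 on an sp³ carbon with no adjacent C=O → amine.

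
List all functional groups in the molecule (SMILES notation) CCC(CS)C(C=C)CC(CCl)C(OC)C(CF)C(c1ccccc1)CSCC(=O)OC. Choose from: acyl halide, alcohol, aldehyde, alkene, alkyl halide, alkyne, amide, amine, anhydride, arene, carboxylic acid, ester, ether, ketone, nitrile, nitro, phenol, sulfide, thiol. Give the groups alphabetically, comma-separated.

pendant –CH2SH → thiol.
pendant –CH=CH2: C=C double bond → alkene.
pendant –CH2X: halogen on sp³ carbon → alkyl halide.
pendant –OCH3: C–O–C with sp³ C, no adjacent C=O → ether.
pendant –CH2X: halogen on sp³ carbon → alkyl halide.
pendant –C6H5: benzene ring → arene.
C–S–C linkage → sulfide (thioether).
–C(=O)OCH3: carbonyl C bonded to C and to –OCH3 → ester (not ketone + ether).

alkene, alkyl halide, arene, ester, ether, sulfide, thiol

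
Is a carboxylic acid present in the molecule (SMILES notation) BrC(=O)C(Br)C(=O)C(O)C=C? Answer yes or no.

–C(=O)Br: carbonyl C bonded to C and to a halogen → acyl halide (not alkyl halide).
halogen on an sp³ carbon → alkyl halide.
–C(=O)– with carbon on both sides → ketone.
–OH on an sp³ carbon → alcohol (secondary).
C=C double bond → alkene.
The groups actually present are: acyl halide, alcohol, alkene, alkyl halide, ketone.

no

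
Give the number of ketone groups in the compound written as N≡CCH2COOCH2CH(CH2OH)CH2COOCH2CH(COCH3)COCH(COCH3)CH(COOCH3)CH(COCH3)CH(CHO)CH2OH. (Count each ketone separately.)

4

N≡C–: carbon triple-bonded to nitrogen → nitrile.
–C(=O)–O–C with C on the carbonyl side → ester.
pendant –CH2OH on an sp³ backbone C → alcohol.
–C(=O)–O–C with C on the carbonyl side → ester.
pendant –COCH3: carbonyl C bonded to two carbons → ketone.
–C(=O)– with carbon on both sides → ketone.
pendant –COCH3: carbonyl C bonded to two carbons → ketone.
pendant –COOCH3: carbonyl C bonded to C and –OCH3 → ester.
pendant –COCH3: carbonyl C bonded to two carbons → ketone.
pendant –CHO: carbonyl C bonded to C and H → aldehyde.
–OH on an sp³ carbon → alcohol.
Ketone appears at: CH(COCH3), CO, CH(COCH3), CH(COCH3) → 4.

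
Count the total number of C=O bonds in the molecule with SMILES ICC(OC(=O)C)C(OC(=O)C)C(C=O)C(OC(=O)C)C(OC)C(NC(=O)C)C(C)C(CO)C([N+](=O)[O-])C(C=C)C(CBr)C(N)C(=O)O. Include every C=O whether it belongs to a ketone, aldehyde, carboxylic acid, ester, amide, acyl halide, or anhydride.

6

CH(OCOCH3): ester, 1 C=O (running total 1).
CH(OCOCH3): ester, 1 C=O (running total 2).
CH(CHO): aldehyde, 1 C=O (running total 3).
CH(OCOCH3): ester, 1 C=O (running total 4).
CH(NHCOCH3): amide, 1 C=O (running total 5).
COOH: carboxylic acid, 1 C=O (running total 6).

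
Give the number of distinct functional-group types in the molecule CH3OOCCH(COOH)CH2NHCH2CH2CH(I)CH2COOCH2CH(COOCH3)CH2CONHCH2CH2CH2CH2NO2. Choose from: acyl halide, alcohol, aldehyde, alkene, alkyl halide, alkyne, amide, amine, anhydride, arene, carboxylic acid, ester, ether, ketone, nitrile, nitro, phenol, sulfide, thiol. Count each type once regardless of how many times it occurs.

6

Reading the structure from left to right:
  CH3OOC: CH3O–C(=O)–: carbonyl C bonded to C and to –OCH3 → ester (not ketone + ether).
  CH(COOH): pendant –COOH: carbonyl C bonded to C and –OH → carboxylic acid.
  CH2NHCH2: C–N–C with sp³ carbons and no adjacent C=O → amine (secondary).
  CH(I): halogen on an sp³ carbon → alkyl halide.
  CH2COOCH2: –C(=O)–O–C with C on the carbonyl side → ester.
  CH(COOCH3): pendant –COOCH3: carbonyl C bonded to C and –OCH3 → ester.
  CH2CONHCH2: –C(=O)–N– linkage → amide (the N is not an amine).
  CH2NO2: –NO2 on carbon → nitro group.
Distinct types present: alkyl halide, amide, amine, carboxylic acid, ester, nitro.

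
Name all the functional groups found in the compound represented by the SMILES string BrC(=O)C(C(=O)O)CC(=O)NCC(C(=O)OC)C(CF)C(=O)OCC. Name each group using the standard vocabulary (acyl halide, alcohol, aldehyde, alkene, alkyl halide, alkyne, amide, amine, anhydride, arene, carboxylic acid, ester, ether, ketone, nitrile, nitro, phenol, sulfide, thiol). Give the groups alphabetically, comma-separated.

acyl halide, alkyl halide, amide, carboxylic acid, ester

Taking each segment in turn:
  BrCO: –C(=O)Br: carbonyl C bonded to C and to a halogen → acyl halide (not alkyl halide).
  CH(COOH): pendant –COOH: carbonyl C bonded to C and –OH → carboxylic acid.
  CH2CONHCH2: –C(=O)–N– linkage → amide (the N is not an amine).
  CH(COOCH3): pendant –COOCH3: carbonyl C bonded to C and –OCH3 → ester.
  CH(CH2F): pendant –CH2X: halogen on sp³ carbon → alkyl halide.
  COOCH2CH3: –C(=O)OCH2CH3: carbonyl C bonded to C and to –OEt → ester.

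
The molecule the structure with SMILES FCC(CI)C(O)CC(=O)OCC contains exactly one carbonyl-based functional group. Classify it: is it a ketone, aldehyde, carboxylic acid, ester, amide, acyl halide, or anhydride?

The carbonyl is in the CH2COOCH2 segment: –C(=O)–O–C with C on the carbonyl side → ester.

ester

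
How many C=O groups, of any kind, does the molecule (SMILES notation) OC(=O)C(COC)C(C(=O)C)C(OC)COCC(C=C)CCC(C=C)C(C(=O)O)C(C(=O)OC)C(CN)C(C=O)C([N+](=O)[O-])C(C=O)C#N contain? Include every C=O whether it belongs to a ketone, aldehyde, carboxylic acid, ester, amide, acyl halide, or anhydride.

HOOC: carboxylic acid, 1 C=O (running total 1).
CH(COCH3): ketone, 1 C=O (running total 2).
CH(COOH): carboxylic acid, 1 C=O (running total 3).
CH(COOCH3): ester, 1 C=O (running total 4).
CH(CHO): aldehyde, 1 C=O (running total 5).
CH(CHO): aldehyde, 1 C=O (running total 6).

6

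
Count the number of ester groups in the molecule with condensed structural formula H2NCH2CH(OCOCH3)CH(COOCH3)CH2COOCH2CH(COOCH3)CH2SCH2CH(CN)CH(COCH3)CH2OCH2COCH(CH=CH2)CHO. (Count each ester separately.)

4

Working along the chain:
  H2NCH2: –NH2 on an sp³ carbon with no adjacent C=O → amine.
  CH(OCOCH3): pendant –OC(=O)CH3: an acyloxy group → ester.
  CH(COOCH3): pendant –COOCH3: carbonyl C bonded to C and –OCH3 → ester.
  CH2COOCH2: –C(=O)–O–C with C on the carbonyl side → ester.
  CH(COOCH3): pendant –COOCH3: carbonyl C bonded to C and –OCH3 → ester.
  CH2SCH2: C–S–C linkage → sulfide (thioether).
  CH(CN): pendant –C≡N: nitrile.
  CH(COCH3): pendant –COCH3: carbonyl C bonded to two carbons → ketone.
  CH2OCH2: C–O–C with sp³ carbons on both sides and no adjacent C=O → ether.
  CO: –C(=O)– with carbon on both sides → ketone.
  CH(CH=CH2): pendant –CH=CH2: C=C double bond → alkene.
  CHO: terminal –CHO: carbonyl C bonded to H and C → aldehyde.
Ester appears at: CH(OCOCH3), CH(COOCH3), CH2COOCH2, CH(COOCH3) → 4.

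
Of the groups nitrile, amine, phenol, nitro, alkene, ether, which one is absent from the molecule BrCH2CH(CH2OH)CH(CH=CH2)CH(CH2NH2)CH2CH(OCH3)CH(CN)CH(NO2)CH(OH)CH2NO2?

phenol

alkene: present (CH(CH=CH2) — pendant –CH=CH2: C=C double bond → alkene).
ether: present (CH(OCH3) — pendant –OCH3: C–O–C with sp³ C, no adjacent C=O → ether).
nitro: present (CH(NO2) — –NO2 on an sp³ carbon → nitro (the N=O is not a carbonyl)).
nitrile: present (CH(CN) — pendant –C≡N: nitrile).
amine: present (CH(CH2NH2) — pendant –CH2NH2: N on sp³ C, no adjacent C=O → amine).
phenol: absent. In each of CH(CH2OH) and CH(OH), the –OH is on an sp³ carbon, not on an aromatic ring, so it is an alcohol.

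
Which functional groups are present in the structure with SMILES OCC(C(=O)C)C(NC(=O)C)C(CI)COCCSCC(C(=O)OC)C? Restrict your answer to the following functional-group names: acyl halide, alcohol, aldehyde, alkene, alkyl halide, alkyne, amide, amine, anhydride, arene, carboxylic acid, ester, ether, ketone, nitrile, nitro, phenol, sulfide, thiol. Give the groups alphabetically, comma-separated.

HO– on an sp³ carbon → alcohol.
pendant –COCH3: carbonyl C bonded to two carbons → ketone.
pendant –NHC(=O)CH3: N bonded to a carbonyl → amide (not amine).
pendant –CH2X: halogen on sp³ carbon → alkyl halide.
C–O–C with sp³ carbons on both sides and no adjacent C=O → ether.
C–S–C linkage → sulfide (thioether).
pendant –COOCH3: carbonyl C bonded to C and –OCH3 → ester.

alcohol, alkyl halide, amide, ester, ether, ketone, sulfide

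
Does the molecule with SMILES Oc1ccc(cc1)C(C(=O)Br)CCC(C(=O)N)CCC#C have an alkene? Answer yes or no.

no

Reading the structure from left to right:
  HOC6H4: –OH attached directly to an aromatic ring → phenol (not alcohol); the ring itself is an arene.
  CH(COBr): pendant –C(=O)X: carbonyl C bonded to C and halogen → acyl halide.
  CH(CONH2): pendant –CONH2: carbonyl C bonded to C and N → amide.
  C≡CH: C≡C triple bond → alkyne.
In HOC6H4, the C=C units are part of an aromatic ring, which is an arene, not an isolated alkene.
The groups actually present are: acyl halide, alkyne, amide, arene, phenol.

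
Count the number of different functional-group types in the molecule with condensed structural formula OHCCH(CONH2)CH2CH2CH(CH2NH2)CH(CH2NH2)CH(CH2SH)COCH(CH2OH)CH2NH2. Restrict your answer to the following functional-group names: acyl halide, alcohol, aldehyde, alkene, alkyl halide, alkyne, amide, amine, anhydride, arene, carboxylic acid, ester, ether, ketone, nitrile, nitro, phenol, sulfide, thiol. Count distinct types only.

Reading the structure from left to right:
  OHC: terminal –CHO: carbonyl C bonded to H and C → aldehyde.
  CH(CONH2): pendant –CONH2: carbonyl C bonded to C and N → amide.
  CH(CH2NH2): pendant –CH2NH2: N on sp³ C, no adjacent C=O → amine.
  CH(CH2NH2): pendant –CH2NH2: N on sp³ C, no adjacent C=O → amine.
  CH(CH2SH): pendant –CH2SH → thiol.
  CO: –C(=O)– with carbon on both sides → ketone.
  CH(CH2OH): pendant –CH2OH on an sp³ backbone C → alcohol.
  CH2NH2: –NH2 on an sp³ carbon with no adjacent C=O → amine.
Distinct types present: alcohol, aldehyde, amide, amine, ketone, thiol.

6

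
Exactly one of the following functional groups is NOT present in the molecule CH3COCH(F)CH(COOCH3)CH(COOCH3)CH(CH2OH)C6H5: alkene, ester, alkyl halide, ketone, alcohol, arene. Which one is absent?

alkene

ester: present (CH(COOCH3) — pendant –COOCH3: carbonyl C bonded to C and –OCH3 → ester).
arene: present (C6H5 — –C6H5 phenyl ring → arene).
alkyl halide: present (CH(F) — halogen on an sp³ carbon → alkyl halide).
ketone: present (CO — –C(=O)– with carbon on both sides → ketone).
alcohol: present (CH(CH2OH) — pendant –CH2OH on an sp³ backbone C → alcohol).
alkene: absent. In C6H5, the C=C units are part of an aromatic ring, which is an arene, not an isolated alkene.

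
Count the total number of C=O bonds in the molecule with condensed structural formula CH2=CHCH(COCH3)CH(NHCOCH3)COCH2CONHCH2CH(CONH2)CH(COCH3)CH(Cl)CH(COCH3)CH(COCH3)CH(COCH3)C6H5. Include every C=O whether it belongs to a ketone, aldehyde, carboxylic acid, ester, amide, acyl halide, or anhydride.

CH(COCH3): ketone, 1 C=O (running total 1).
CH(NHCOCH3): amide, 1 C=O (running total 2).
CO: ketone, 1 C=O (running total 3).
CH2CONHCH2: amide, 1 C=O (running total 4).
CH(CONH2): amide, 1 C=O (running total 5).
CH(COCH3): ketone, 1 C=O (running total 6).
CH(COCH3): ketone, 1 C=O (running total 7).
CH(COCH3): ketone, 1 C=O (running total 8).
CH(COCH3): ketone, 1 C=O (running total 9).

9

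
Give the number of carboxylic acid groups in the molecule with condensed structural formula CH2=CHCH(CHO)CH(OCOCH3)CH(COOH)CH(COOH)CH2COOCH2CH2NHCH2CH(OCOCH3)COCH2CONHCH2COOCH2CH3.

2

Taking each segment in turn:
  CH2=CH: C=C double bond → alkene.
  CH(CHO): pendant –CHO: carbonyl C bonded to C and H → aldehyde.
  CH(OCOCH3): pendant –OC(=O)CH3: an acyloxy group → ester.
  CH(COOH): pendant –COOH: carbonyl C bonded to C and –OH → carboxylic acid.
  CH(COOH): pendant –COOH: carbonyl C bonded to C and –OH → carboxylic acid.
  CH2COOCH2: –C(=O)–O–C with C on the carbonyl side → ester.
  CH2NHCH2: C–N–C with sp³ carbons and no adjacent C=O → amine (secondary).
  CH(OCOCH3): pendant –OC(=O)CH3: an acyloxy group → ester.
  CO: –C(=O)– with carbon on both sides → ketone.
  CH2CONHCH2: –C(=O)–N– linkage → amide (the N is not an amine).
  COOCH2CH3: –C(=O)OCH2CH3: carbonyl C bonded to C and to –OEt → ester.
Carboxylic acid appears at: CH(COOH), CH(COOH) → 2.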